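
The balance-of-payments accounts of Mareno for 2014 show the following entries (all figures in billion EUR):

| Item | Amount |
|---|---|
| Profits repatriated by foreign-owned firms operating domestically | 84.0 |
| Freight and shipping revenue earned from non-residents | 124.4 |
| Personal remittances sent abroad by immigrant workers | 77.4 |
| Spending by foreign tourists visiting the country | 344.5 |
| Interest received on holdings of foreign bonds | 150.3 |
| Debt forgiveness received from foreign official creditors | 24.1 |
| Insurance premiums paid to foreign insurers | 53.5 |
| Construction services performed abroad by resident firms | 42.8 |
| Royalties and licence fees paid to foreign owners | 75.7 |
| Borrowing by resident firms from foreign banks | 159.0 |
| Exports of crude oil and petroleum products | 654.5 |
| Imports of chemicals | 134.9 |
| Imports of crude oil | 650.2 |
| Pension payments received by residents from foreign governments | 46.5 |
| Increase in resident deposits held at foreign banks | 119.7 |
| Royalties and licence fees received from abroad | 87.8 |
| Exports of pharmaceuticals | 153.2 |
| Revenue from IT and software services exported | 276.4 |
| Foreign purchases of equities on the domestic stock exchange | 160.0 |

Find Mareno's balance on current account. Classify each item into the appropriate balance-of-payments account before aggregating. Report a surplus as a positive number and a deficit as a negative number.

804.7

Goods: 654.5 - 650.2 - 134.9 + 153.2 = 22.6
Services: 87.8 - 75.7 - 53.5 + 276.4 + 124.4 + 42.8 + 344.5 = 746.7
Primary income: -84.0 + 150.3 = 66.3
Secondary income: -77.4 + 46.5 = -30.9
Current account = 22.6 + 746.7 + 66.3 + (-30.9) = 804.7
(Excluded from the current account — capital account: debt forgiveness received from foreign official creditors 24.1; financial account: borrowing by resident firms from foreign banks 159.0, increase in resident deposits held at foreign banks 119.7, foreign purchases of equities on the domestic stock exchange 160.0.)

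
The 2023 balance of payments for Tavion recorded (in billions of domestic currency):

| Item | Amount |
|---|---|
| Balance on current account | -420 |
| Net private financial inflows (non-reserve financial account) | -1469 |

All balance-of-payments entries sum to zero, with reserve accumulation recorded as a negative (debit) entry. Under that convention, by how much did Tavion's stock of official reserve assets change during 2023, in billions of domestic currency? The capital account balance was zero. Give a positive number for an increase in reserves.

Official reserve transactions balance = -((-420) + (-1469)) = 1889
An accumulation of reserves is recorded as a debit (negative entry), so the change in the stock of reserves is the negative of that balance.
Change in official reserves = -(1889) = -1889

-1889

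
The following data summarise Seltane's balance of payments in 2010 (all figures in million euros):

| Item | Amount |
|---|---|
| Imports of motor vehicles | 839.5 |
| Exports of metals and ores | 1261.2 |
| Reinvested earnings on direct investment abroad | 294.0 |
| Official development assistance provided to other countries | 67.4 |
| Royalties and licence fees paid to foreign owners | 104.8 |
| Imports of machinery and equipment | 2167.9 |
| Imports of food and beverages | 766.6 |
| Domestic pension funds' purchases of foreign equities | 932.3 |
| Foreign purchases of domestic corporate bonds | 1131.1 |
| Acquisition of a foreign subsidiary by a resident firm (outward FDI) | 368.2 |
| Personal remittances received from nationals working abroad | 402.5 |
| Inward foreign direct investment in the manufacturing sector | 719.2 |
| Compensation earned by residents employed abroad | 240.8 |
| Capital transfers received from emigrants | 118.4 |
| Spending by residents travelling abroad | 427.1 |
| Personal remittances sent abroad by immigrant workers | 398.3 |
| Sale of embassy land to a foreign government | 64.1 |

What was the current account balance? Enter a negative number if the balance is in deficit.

-2573.1

Goods: -2167.9 + 1261.2 - 766.6 - 839.5 = -2512.8
Services: -427.1 - 104.8 = -531.9
Primary income: 240.8 + 294.0 = 534.8
Secondary income: -67.4 - 398.3 + 402.5 = -63.2
Current account = (-2512.8) + (-531.9) + 534.8 + (-63.2) = -2573.1
(Excluded from the current account — financial account: domestic pension funds' purchases of foreign equities 932.3, foreign purchases of domestic corporate bonds 1131.1, acquisition of a foreign subsidiary by a resident firm (outward FDI) 368.2, inward foreign direct investment in the manufacturing sector 719.2; capital account: capital transfers received from emigrants 118.4, sale of embassy land to a foreign government 64.1.)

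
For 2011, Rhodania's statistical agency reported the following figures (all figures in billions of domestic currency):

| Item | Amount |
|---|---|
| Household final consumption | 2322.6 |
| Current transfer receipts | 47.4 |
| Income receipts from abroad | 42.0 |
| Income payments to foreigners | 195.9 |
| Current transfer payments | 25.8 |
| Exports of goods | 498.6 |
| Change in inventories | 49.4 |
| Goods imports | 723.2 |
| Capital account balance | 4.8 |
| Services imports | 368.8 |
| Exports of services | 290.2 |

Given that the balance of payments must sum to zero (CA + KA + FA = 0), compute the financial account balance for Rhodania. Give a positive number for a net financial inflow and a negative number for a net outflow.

Goods balance = 498.6 - 723.2 = -224.6
Services balance = 290.2 - 368.8 = -78.6
Trade balance (goods + services) = -224.6 + (-78.6) = -303.2
Net primary income = 42.0 - 195.9 = -153.9
Net secondary income = 47.4 - 25.8 = 21.6
Current account = -303.2 + (-153.9) + 21.6 = -435.5
Financial account = -(-435.5 + 4.8) = 430.7

430.7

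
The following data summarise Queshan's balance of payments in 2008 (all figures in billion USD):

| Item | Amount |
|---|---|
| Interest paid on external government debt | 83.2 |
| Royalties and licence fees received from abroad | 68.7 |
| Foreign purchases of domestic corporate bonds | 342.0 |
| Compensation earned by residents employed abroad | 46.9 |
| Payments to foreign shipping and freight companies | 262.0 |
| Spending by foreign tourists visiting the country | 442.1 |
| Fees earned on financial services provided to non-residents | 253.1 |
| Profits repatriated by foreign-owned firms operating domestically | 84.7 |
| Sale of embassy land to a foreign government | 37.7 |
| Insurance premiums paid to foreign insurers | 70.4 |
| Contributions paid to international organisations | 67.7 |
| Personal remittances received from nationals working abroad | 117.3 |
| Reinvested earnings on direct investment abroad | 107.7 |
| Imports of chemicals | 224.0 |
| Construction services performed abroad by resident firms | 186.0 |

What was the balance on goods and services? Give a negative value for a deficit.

Goods: -224.0
Services: -70.4 + 253.1 + 442.1 + 68.7 - 262.0 + 186.0 = 617.5
Trade balance = -224.0 + 617.5 = 393.5
(Excluded from the trade balance — primary income: interest paid on external government debt 83.2, compensation earned by residents employed abroad 46.9, profits repatriated by foreign-owned firms operating domestically 84.7, reinvested earnings on direct investment abroad 107.7; financial account: foreign purchases of domestic corporate bonds 342.0; capital account: sale of embassy land to a foreign government 37.7; secondary income: contributions paid to international organisations 67.7, personal remittances received from nationals working abroad 117.3.)

393.5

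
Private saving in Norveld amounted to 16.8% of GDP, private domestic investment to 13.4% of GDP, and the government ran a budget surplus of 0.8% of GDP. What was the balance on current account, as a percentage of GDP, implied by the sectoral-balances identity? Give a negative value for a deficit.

By the sectoral-balances identity, CA = (S_private - I) + (T - G).
Private balance = 16.8 - 13.4 = 3.4
Government balance (T - G) = 0.8
CA = 3.4 + 0.8 = 4.2

4.2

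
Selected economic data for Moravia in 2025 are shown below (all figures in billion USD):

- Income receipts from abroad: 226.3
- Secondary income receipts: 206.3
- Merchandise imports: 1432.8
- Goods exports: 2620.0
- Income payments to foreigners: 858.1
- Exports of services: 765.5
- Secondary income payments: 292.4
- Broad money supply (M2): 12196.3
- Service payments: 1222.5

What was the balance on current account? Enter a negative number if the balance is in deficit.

12.3

Goods balance = 2620.0 - 1432.8 = 1187.2
Services balance = 765.5 - 1222.5 = -457.0
Trade balance (goods + services) = 1187.2 + (-457.0) = 730.2
Net primary income = 226.3 - 858.1 = -631.8
Net secondary income = 206.3 - 292.4 = -86.1
Current account = 730.2 + (-631.8) + (-86.1) = 12.3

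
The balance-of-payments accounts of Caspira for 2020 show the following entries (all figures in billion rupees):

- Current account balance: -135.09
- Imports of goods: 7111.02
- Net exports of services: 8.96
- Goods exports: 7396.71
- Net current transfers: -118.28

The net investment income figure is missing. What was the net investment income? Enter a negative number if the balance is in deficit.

-311.46

Current account = goods balance + services balance + net primary income + net secondary income
Sum of the known components = 176.37
Net investment income = CA - (known components) = -135.09 - 176.37 = -311.46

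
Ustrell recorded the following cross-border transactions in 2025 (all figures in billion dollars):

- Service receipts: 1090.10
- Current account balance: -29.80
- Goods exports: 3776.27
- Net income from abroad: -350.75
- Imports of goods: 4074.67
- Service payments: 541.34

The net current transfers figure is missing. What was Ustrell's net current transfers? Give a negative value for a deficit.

Current account = goods balance + services balance + net primary income + net secondary income
Sum of the known components = -100.39
Net current transfers = CA - (known components) = -29.80 - (-100.39) = 70.59

70.59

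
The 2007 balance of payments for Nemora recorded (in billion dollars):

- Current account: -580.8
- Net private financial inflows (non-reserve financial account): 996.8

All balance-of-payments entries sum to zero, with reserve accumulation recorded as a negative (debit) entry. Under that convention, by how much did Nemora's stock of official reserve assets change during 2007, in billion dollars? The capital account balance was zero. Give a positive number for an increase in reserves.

Official reserve transactions balance = -((-580.8) + 996.8) = -416.0
An accumulation of reserves is recorded as a debit (negative entry), so the change in the stock of reserves is the negative of that balance.
Change in official reserves = -(-416.0) = 416.0

416.0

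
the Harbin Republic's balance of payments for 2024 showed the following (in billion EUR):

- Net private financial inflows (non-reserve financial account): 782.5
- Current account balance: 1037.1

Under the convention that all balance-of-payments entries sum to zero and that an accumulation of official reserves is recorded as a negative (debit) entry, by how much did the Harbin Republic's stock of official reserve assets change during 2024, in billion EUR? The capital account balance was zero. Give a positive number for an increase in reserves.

1819.6

Official reserve transactions balance = -(1037.1 + 782.5) = -1819.6
An accumulation of reserves is recorded as a debit (negative entry), so the change in the stock of reserves is the negative of that balance.
Change in official reserves = -(-1819.6) = 1819.6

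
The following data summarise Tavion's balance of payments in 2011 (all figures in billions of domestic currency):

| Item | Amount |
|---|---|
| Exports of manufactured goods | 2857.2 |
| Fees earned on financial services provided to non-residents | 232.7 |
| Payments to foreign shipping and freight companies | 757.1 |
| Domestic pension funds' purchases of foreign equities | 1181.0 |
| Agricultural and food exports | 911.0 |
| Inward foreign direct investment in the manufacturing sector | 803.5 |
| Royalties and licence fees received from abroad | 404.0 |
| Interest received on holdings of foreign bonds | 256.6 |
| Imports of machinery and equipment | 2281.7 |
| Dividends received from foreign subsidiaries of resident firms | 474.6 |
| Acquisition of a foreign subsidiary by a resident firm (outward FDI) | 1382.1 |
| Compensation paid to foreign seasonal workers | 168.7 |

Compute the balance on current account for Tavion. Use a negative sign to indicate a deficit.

Goods: 911.0 - 2281.7 + 2857.2 = 1486.5
Services: 404.0 - 757.1 + 232.7 = -120.4
Primary income: 256.6 + 474.6 - 168.7 = 562.5
Current account = 1486.5 + (-120.4) + 562.5 = 1928.6
(Excluded from the current account — financial account: domestic pension funds' purchases of foreign equities 1181.0, inward foreign direct investment in the manufacturing sector 803.5, acquisition of a foreign subsidiary by a resident firm (outward FDI) 1382.1.)

1928.6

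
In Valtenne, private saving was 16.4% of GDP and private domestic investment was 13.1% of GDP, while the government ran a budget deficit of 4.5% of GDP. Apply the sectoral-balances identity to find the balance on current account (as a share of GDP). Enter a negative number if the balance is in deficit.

By the sectoral-balances identity, CA = (S_private - I) + (T - G).
Private balance = 16.4 - 13.1 = 3.3
Government balance (T - G) = -4.5
CA = 3.3 + (-4.5) = -1.2

-1.2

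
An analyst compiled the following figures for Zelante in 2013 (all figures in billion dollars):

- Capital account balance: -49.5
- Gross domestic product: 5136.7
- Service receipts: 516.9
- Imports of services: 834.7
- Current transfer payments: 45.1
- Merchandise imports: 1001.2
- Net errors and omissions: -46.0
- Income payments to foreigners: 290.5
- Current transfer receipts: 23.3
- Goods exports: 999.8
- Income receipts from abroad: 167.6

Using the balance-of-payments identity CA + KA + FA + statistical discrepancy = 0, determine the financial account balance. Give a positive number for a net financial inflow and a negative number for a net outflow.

559.4

Goods balance = 999.8 - 1001.2 = -1.4
Services balance = 516.9 - 834.7 = -317.8
Trade balance (goods + services) = -1.4 + (-317.8) = -319.2
Net primary income = 167.6 - 290.5 = -122.9
Net secondary income = 23.3 - 45.1 = -21.8
Current account = -319.2 + (-122.9) + (-21.8) = -463.9
Financial account = -(-463.9 + (-49.5) + (-46.0)) = 559.4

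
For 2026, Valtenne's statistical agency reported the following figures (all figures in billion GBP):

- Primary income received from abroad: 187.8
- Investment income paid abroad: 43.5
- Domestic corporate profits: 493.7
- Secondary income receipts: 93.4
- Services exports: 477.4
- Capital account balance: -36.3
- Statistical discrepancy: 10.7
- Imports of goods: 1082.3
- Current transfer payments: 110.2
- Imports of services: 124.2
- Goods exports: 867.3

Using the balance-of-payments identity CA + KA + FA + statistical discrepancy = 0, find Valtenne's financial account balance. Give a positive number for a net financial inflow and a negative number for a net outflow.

-240.1

Goods balance = 867.3 - 1082.3 = -215.0
Services balance = 477.4 - 124.2 = 353.2
Trade balance (goods + services) = -215.0 + 353.2 = 138.2
Net primary income = 187.8 - 43.5 = 144.3
Net secondary income = 93.4 - 110.2 = -16.8
Current account = 138.2 + 144.3 + (-16.8) = 265.7
Financial account = -(265.7 + (-36.3) + 10.7) = -240.1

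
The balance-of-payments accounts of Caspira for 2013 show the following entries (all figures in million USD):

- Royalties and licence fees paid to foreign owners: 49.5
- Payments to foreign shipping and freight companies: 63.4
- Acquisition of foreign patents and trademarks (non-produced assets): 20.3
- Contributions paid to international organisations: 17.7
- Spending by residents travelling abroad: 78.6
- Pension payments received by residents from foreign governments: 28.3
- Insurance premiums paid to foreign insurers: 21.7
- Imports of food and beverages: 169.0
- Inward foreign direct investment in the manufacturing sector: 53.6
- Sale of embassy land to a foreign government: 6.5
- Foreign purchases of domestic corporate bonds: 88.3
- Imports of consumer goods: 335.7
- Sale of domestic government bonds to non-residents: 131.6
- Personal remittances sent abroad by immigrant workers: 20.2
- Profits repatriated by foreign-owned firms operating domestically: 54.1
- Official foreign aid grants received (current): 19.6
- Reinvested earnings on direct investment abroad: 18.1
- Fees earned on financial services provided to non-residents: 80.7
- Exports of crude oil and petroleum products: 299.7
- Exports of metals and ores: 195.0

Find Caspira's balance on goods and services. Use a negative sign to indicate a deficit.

Goods: -169.0 + 195.0 - 335.7 + 299.7 = -10.0
Services: -21.7 + 80.7 - 63.4 - 78.6 - 49.5 = -132.5
Trade balance = -10.0 + (-132.5) = -142.5
(Excluded from the trade balance — capital account: acquisition of foreign patents and trademarks (non-produced assets) 20.3, sale of embassy land to a foreign government 6.5; secondary income: contributions paid to international organisations 17.7, pension payments received by residents from foreign governments 28.3, personal remittances sent abroad by immigrant workers 20.2, official foreign aid grants received (current) 19.6; financial account: inward foreign direct investment in the manufacturing sector 53.6, foreign purchases of domestic corporate bonds 88.3, sale of domestic government bonds to non-residents 131.6; primary income: profits repatriated by foreign-owned firms operating domestically 54.1, reinvested earnings on direct investment abroad 18.1.)

-142.5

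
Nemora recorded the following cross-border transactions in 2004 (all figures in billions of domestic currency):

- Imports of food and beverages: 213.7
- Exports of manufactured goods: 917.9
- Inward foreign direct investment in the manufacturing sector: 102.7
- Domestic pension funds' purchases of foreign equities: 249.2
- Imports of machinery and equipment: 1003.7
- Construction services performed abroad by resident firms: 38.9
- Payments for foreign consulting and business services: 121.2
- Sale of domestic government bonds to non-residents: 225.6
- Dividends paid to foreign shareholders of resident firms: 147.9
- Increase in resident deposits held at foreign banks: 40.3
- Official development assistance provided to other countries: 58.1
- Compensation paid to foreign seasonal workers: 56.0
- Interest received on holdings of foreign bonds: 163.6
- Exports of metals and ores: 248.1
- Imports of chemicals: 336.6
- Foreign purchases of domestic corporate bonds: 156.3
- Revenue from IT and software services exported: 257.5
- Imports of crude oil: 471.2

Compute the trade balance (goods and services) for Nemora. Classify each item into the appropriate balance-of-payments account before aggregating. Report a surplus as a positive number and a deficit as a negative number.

-684.0

Goods: -1003.7 + 248.1 - 213.7 - 336.6 - 471.2 + 917.9 = -859.2
Services: -121.2 + 257.5 + 38.9 = 175.2
Trade balance = -859.2 + 175.2 = -684.0
(Excluded from the trade balance — financial account: inward foreign direct investment in the manufacturing sector 102.7, domestic pension funds' purchases of foreign equities 249.2, sale of domestic government bonds to non-residents 225.6, increase in resident deposits held at foreign banks 40.3, foreign purchases of domestic corporate bonds 156.3; primary income: dividends paid to foreign shareholders of resident firms 147.9, compensation paid to foreign seasonal workers 56.0, interest received on holdings of foreign bonds 163.6; secondary income: official development assistance provided to other countries 58.1.)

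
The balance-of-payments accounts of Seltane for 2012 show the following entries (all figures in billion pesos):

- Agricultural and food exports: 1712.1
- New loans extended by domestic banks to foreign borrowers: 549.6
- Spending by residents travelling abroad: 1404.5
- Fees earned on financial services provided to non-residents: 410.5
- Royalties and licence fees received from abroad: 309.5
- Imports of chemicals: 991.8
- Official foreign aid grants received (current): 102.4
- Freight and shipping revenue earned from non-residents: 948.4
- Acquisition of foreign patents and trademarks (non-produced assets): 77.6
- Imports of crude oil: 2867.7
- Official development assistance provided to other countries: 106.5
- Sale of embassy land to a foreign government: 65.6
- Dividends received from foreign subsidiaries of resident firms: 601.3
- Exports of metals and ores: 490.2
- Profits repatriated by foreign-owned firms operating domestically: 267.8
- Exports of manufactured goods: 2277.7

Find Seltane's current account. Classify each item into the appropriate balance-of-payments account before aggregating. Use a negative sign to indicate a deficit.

1213.8

Goods: -991.8 + 490.2 - 2867.7 + 2277.7 + 1712.1 = 620.5
Services: 410.5 + 948.4 + 309.5 - 1404.5 = 263.9
Primary income: -267.8 + 601.3 = 333.5
Secondary income: 102.4 - 106.5 = -4.1
Current account = 620.5 + 263.9 + 333.5 + (-4.1) = 1213.8
(Excluded from the current account — financial account: new loans extended by domestic banks to foreign borrowers 549.6; capital account: acquisition of foreign patents and trademarks (non-produced assets) 77.6, sale of embassy land to a foreign government 65.6.)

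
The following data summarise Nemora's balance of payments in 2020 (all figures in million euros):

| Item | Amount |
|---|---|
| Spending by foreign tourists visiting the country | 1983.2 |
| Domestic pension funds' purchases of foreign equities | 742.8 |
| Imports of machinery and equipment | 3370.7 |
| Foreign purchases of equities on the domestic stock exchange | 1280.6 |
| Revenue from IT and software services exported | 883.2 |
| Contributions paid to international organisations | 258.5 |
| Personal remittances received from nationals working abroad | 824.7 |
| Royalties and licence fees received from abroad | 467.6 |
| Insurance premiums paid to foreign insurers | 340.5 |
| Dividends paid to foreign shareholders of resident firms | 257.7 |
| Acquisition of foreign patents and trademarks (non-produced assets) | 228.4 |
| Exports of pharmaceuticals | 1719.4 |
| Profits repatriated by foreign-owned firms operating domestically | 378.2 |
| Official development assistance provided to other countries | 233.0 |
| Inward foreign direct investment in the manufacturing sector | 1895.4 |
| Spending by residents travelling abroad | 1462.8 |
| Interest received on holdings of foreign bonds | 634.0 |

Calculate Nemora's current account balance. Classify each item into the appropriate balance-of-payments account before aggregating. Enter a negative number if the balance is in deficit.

210.7

Goods: -3370.7 + 1719.4 = -1651.3
Services: 1983.2 - 1462.8 - 340.5 + 883.2 + 467.6 = 1530.7
Primary income: 634.0 - 378.2 - 257.7 = -1.9
Secondary income: -258.5 - 233.0 + 824.7 = 333.2
Current account = (-1651.3) + 1530.7 + (-1.9) + 333.2 = 210.7
(Excluded from the current account — financial account: domestic pension funds' purchases of foreign equities 742.8, foreign purchases of equities on the domestic stock exchange 1280.6, inward foreign direct investment in the manufacturing sector 1895.4; capital account: acquisition of foreign patents and trademarks (non-produced assets) 228.4.)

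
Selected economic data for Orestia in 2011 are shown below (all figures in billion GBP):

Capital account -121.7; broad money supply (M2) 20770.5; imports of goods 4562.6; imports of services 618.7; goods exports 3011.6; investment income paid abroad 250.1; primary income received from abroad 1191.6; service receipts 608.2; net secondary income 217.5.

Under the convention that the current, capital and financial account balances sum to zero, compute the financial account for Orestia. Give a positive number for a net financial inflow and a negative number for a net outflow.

Goods balance = 3011.6 - 4562.6 = -1551.0
Services balance = 608.2 - 618.7 = -10.5
Trade balance (goods + services) = -1551.0 + (-10.5) = -1561.5
Net primary income = 1191.6 - 250.1 = 941.5
Net secondary income = 217.5
Current account = -1561.5 + 941.5 + 217.5 = -402.5
Financial account = -(-402.5 + (-121.7)) = 524.2

524.2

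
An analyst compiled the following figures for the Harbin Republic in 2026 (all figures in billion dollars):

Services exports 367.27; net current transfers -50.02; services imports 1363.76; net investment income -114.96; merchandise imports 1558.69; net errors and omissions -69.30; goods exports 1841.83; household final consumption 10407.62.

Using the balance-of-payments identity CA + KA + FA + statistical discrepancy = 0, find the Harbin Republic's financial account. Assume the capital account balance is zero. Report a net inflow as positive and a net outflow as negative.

Goods balance = 1841.83 - 1558.69 = 283.14
Services balance = 367.27 - 1363.76 = -996.49
Trade balance (goods + services) = 283.14 + (-996.49) = -713.35
Net primary income = -114.96
Net secondary income = -50.02
Current account = -713.35 + (-114.96) + (-50.02) = -878.33
Financial account = -(-878.33 + (-69.30)) = 947.63

947.63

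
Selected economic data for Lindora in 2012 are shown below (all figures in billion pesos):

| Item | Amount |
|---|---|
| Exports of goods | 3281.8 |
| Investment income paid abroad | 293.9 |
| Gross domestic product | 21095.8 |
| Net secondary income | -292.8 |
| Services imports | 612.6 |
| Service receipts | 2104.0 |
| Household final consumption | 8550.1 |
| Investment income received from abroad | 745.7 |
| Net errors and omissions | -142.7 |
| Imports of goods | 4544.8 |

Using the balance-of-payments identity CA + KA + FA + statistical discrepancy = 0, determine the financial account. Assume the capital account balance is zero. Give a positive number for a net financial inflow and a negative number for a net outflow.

-244.7

Goods balance = 3281.8 - 4544.8 = -1263.0
Services balance = 2104.0 - 612.6 = 1491.4
Trade balance (goods + services) = -1263.0 + 1491.4 = 228.4
Net primary income = 745.7 - 293.9 = 451.8
Net secondary income = -292.8
Current account = 228.4 + 451.8 + (-292.8) = 387.4
Financial account = -(387.4 + (-142.7)) = -244.7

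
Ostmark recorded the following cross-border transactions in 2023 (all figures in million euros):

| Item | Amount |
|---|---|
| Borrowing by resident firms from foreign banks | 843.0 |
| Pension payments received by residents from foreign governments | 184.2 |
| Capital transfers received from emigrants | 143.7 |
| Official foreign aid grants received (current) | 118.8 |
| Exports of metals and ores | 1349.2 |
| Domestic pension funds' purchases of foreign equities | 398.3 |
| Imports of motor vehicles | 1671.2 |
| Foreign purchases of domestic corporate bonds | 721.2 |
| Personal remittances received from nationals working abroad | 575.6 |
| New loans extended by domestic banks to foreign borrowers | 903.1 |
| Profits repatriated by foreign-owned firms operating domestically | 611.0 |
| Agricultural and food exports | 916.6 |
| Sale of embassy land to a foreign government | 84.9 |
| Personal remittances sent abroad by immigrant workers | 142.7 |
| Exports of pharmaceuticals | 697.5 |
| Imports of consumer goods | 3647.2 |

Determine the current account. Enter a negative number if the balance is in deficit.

Goods: -3647.2 - 1671.2 + 1349.2 + 916.6 + 697.5 = -2355.1
Primary income: -611.0
Secondary income: 184.2 - 142.7 + 118.8 + 575.6 = 735.9
Current account = (-2355.1) + (-611.0) + 735.9 = -2230.2
(Excluded from the current account — financial account: borrowing by resident firms from foreign banks 843.0, domestic pension funds' purchases of foreign equities 398.3, foreign purchases of domestic corporate bonds 721.2, new loans extended by domestic banks to foreign borrowers 903.1; capital account: capital transfers received from emigrants 143.7, sale of embassy land to a foreign government 84.9.)

-2230.2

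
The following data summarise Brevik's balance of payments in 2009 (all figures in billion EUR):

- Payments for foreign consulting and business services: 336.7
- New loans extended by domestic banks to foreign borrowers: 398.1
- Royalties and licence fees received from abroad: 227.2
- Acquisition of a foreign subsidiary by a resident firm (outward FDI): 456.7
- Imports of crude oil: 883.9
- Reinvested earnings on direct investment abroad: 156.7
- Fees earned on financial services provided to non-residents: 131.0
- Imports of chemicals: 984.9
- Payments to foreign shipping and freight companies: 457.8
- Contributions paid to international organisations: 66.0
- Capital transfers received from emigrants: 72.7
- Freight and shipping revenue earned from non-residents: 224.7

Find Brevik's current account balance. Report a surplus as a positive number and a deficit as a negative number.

Goods: -984.9 - 883.9 = -1868.8
Services: 131.0 + 224.7 - 457.8 + 227.2 - 336.7 = -211.6
Primary income: 156.7
Secondary income: -66.0
Current account = (-1868.8) + (-211.6) + 156.7 + (-66.0) = -1989.7
(Excluded from the current account — financial account: new loans extended by domestic banks to foreign borrowers 398.1, acquisition of a foreign subsidiary by a resident firm (outward FDI) 456.7; capital account: capital transfers received from emigrants 72.7.)

-1989.7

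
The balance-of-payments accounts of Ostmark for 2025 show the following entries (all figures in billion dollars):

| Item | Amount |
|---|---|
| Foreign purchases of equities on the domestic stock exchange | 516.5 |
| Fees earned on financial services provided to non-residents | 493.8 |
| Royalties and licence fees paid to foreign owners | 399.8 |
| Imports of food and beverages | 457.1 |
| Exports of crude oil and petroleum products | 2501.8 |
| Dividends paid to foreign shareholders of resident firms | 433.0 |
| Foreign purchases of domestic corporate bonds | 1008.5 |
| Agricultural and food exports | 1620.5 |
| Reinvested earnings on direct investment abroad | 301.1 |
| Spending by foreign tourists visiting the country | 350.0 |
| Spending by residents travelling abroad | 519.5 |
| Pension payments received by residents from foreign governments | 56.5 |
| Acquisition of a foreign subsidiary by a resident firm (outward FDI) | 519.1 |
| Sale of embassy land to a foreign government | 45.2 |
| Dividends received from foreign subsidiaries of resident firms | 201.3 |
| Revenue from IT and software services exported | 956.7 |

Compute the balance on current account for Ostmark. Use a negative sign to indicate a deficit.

4672.3

Goods: -457.1 + 1620.5 + 2501.8 = 3665.2
Services: 956.7 + 493.8 - 519.5 - 399.8 + 350.0 = 881.2
Primary income: -433.0 + 201.3 + 301.1 = 69.4
Secondary income: 56.5
Current account = 3665.2 + 881.2 + 69.4 + 56.5 = 4672.3
(Excluded from the current account — financial account: foreign purchases of equities on the domestic stock exchange 516.5, foreign purchases of domestic corporate bonds 1008.5, acquisition of a foreign subsidiary by a resident firm (outward FDI) 519.1; capital account: sale of embassy land to a foreign government 45.2.)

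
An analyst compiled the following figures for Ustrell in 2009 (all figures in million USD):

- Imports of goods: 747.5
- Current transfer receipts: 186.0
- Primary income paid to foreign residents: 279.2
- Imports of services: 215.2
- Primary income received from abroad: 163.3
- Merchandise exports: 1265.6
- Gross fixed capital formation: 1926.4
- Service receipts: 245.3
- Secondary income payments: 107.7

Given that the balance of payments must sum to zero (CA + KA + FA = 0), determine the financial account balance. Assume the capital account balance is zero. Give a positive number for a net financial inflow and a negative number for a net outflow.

Goods balance = 1265.6 - 747.5 = 518.1
Services balance = 245.3 - 215.2 = 30.1
Trade balance (goods + services) = 518.1 + 30.1 = 548.2
Net primary income = 163.3 - 279.2 = -115.9
Net secondary income = 186.0 - 107.7 = 78.3
Current account = 548.2 + (-115.9) + 78.3 = 510.6
Financial account = -(510.6) = -510.6

-510.6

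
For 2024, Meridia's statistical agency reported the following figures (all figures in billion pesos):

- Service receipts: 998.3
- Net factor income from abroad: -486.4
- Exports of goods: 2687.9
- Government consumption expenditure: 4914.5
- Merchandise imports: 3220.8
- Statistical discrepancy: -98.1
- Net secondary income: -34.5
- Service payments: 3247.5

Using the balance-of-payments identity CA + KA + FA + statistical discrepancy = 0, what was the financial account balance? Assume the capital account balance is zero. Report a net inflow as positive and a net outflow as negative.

3401.1

Goods balance = 2687.9 - 3220.8 = -532.9
Services balance = 998.3 - 3247.5 = -2249.2
Trade balance (goods + services) = -532.9 + (-2249.2) = -2782.1
Net primary income = -486.4
Net secondary income = -34.5
Current account = -2782.1 + (-486.4) + (-34.5) = -3303.0
Financial account = -(-3303.0 + (-98.1)) = 3401.1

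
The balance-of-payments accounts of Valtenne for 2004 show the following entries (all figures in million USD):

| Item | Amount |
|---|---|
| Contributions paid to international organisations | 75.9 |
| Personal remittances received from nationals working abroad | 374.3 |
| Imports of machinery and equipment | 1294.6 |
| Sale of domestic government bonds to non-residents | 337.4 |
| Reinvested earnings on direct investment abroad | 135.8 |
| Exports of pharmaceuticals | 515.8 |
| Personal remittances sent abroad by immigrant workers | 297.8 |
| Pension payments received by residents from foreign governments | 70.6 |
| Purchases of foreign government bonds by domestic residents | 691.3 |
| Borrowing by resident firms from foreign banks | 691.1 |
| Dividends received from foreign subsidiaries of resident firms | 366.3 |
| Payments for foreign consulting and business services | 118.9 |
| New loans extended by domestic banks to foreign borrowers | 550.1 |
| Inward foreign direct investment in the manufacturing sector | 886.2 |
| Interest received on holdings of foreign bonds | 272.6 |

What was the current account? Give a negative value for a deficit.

-51.8

Goods: -1294.6 + 515.8 = -778.8
Services: -118.9
Primary income: 366.3 + 135.8 + 272.6 = 774.7
Secondary income: -297.8 + 374.3 - 75.9 + 70.6 = 71.2
Current account = (-778.8) + (-118.9) + 774.7 + 71.2 = -51.8
(Excluded from the current account — financial account: sale of domestic government bonds to non-residents 337.4, purchases of foreign government bonds by domestic residents 691.3, borrowing by resident firms from foreign banks 691.1, new loans extended by domestic banks to foreign borrowers 550.1, inward foreign direct investment in the manufacturing sector 886.2.)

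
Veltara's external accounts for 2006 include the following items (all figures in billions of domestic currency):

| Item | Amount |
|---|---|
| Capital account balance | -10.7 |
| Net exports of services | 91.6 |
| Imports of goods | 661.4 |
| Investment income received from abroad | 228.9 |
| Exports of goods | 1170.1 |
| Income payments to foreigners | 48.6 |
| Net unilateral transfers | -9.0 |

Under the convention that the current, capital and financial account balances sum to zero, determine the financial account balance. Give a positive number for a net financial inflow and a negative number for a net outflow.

-760.9

Goods balance = 1170.1 - 661.4 = 508.7
Services balance = 91.6
Trade balance (goods + services) = 508.7 + 91.6 = 600.3
Net primary income = 228.9 - 48.6 = 180.3
Net secondary income = -9.0
Current account = 600.3 + 180.3 + (-9.0) = 771.6
Financial account = -(771.6 + (-10.7)) = -760.9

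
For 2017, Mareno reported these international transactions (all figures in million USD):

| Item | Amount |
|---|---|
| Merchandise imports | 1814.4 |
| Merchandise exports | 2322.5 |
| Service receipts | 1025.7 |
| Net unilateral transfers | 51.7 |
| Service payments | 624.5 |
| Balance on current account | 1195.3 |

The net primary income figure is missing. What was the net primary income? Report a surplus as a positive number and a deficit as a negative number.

234.3

Current account = goods balance + services balance + net primary income + net secondary income
Sum of the known components = 961.0
Net primary income = CA - (known components) = 1195.3 - 961.0 = 234.3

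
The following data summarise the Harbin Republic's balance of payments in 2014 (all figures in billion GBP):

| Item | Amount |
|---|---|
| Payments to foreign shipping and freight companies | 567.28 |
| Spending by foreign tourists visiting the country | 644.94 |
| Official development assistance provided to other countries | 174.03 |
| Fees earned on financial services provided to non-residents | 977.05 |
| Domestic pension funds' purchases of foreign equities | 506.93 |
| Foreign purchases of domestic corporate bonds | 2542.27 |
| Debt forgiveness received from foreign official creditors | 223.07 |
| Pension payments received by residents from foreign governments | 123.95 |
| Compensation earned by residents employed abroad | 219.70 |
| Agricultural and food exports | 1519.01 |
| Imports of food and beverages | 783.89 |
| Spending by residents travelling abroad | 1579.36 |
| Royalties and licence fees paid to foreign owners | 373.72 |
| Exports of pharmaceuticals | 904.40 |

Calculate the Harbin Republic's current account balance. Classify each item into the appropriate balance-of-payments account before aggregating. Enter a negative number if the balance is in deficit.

Goods: 1519.01 + 904.40 - 783.89 = 1639.52
Services: -373.72 - 1579.36 + 644.94 + 977.05 - 567.28 = -898.37
Primary income: 219.70
Secondary income: -174.03 + 123.95 = -50.08
Current account = 1639.52 + (-898.37) + 219.70 + (-50.08) = 910.77
(Excluded from the current account — financial account: domestic pension funds' purchases of foreign equities 506.93, foreign purchases of domestic corporate bonds 2542.27; capital account: debt forgiveness received from foreign official creditors 223.07.)

910.77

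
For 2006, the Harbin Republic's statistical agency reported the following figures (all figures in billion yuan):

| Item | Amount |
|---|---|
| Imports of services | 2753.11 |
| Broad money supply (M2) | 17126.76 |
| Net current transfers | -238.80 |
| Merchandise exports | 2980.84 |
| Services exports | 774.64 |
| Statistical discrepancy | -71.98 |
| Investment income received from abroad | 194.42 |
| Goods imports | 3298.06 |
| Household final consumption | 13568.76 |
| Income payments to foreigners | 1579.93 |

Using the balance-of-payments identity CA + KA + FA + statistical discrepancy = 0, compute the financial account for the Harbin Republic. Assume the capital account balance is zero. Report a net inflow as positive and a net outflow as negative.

Goods balance = 2980.84 - 3298.06 = -317.22
Services balance = 774.64 - 2753.11 = -1978.47
Trade balance (goods + services) = -317.22 + (-1978.47) = -2295.69
Net primary income = 194.42 - 1579.93 = -1385.51
Net secondary income = -238.80
Current account = -2295.69 + (-1385.51) + (-238.80) = -3920.00
Financial account = -(-3920.00 + (-71.98)) = 3991.98

3991.98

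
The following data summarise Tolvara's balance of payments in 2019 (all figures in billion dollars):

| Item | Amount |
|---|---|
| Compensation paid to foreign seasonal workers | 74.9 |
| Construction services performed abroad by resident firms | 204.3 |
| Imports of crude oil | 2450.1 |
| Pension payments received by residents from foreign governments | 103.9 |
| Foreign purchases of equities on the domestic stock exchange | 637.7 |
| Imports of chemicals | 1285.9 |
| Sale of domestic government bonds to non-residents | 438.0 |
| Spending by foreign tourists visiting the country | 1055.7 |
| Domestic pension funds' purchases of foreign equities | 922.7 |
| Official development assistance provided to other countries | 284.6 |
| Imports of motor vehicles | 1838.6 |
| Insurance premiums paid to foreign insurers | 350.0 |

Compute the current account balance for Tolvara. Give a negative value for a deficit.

Goods: -1285.9 - 2450.1 - 1838.6 = -5574.6
Services: -350.0 + 1055.7 + 204.3 = 910.0
Primary income: -74.9
Secondary income: 103.9 - 284.6 = -180.7
Current account = (-5574.6) + 910.0 + (-74.9) + (-180.7) = -4920.2
(Excluded from the current account — financial account: foreign purchases of equities on the domestic stock exchange 637.7, sale of domestic government bonds to non-residents 438.0, domestic pension funds' purchases of foreign equities 922.7.)

-4920.2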